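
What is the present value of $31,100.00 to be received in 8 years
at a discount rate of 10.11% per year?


Formula: PV = FV / (1 + r)^n
Substituting: PV = $31,100.00 / (1 + 0.1011)^8
Discount factor: (1.1011)^8 = 2.160798
PV = $31,100.00 / 2.160798 = $14,392.83

$14,392.83


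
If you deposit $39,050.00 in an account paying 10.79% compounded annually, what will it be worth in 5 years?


Formula: FV = P * (1 + r)^n
Substituting: FV = $39,050.00 * (1 + 0.1079)^5
Growth factor: (1.1079)^5 = 1.669179
FV = $39,050.00 * 1.669179 = $65,181.42

$65,181.42


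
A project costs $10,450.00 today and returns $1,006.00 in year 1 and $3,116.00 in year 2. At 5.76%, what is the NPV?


Formula: NPV = C0 + C1/(1+r) + C2/(1+r)^2
Discount C1: $1,006.00 / (1 + 0.0576) = $951.21
Discount C2: $3,116.00 / (1 + 0.0576)^2 = $2,785.83
NPV = -$10,450.00 + $951.21 + $2,785.83 = -$6,712.96

-$6,712.96


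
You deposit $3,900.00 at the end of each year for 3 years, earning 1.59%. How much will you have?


Formula: FV = PMT * ((1+r)^n - 1) / r
Growth factor: (1 + 0.0159)^3 = 1.048462
Numerator: 1.048462 - 1 = 0.048462
FV = $3,900.00 * 0.048462 / 0.0159 = $11,887.02

$11,887.02


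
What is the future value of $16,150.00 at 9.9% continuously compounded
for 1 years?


Formula: FV = P * e^(r*t)
Exponent: r*t = 0.099 * 1 = 0.099
e^(0.099) = 1.104066
FV = $16,150.00 * 1.104066 = $17,830.67

$17,830.67


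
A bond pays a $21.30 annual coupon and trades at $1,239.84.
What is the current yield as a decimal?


Formula: Current yield = annual coupon / price
Substituting: CY = $21.30 / $1,239.84
CY = 0.01718

0.01718


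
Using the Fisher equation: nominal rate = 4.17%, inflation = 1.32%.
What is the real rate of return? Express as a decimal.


Formula: (1 + r_real) = (1 + r_nom) / (1 + inflation)
Substituting: (1 + r_real) = 1.0417 / 1.0132
(1 + r_real) = 1.028129
r_real = 1.028129 - 1 = 0.028129

0.028129


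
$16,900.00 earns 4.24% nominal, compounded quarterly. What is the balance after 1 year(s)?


Formula: FV = P * (1 + r/m)^(m*t)
Period rate: r/m = 0.0424 / 4 = 0.0106
Total periods: m*t = 4 * 1 = 4
Growth factor: (1 + 0.0106)^4 = 1.043079
FV = $16,900.00 * 1.043079 = $17,628.03

$17,628.03


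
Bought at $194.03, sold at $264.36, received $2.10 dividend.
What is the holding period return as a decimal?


Formula: HPR = (P1 - P0 + D) / P0
Gain: $264.36 - $194.03 + $2.10 = $72.43
HPR = $72.43 / $194.03 = 0.3733

0.3733


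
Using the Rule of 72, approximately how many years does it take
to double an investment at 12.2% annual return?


Formula: Years ≈ 72 / r
Substituting: Years ≈ 72 / 12.2
Years ≈ 5.9

5.9 years


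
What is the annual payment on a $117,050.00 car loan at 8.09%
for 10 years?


Formula: PMT = PV * r / (1 - (1+r)^(-n))
Denominator: 1 - (1 + 0.0809)^(-10) = 0.540649
Numerator: $117,050.00 * 0.0809 = 9469.345
PMT = 9469.345 / 0.540649 = $17,514.78

$17,514.78


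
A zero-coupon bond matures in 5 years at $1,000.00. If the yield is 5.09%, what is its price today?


Formula: Price = FV / (1 + r)^n
Substituting: Price = $1,000.00 / (1 + 0.0509)^5
Discount factor: (1.0509)^5 = 1.281761
Price = $1,000.00 / 1.281761 = $780.18

$780.18


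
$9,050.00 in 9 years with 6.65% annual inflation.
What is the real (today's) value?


Formula: Real value = nominal / (1 + inflation)^years
Price level: (1 + 0.0665)^9 = 1.785039
Real value = $9,050.00 / 1.785039 = $5,069.92

$5,069.92


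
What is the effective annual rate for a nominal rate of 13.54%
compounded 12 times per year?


Formula: EAR = (1 + r/m)^m - 1
Period rate: r/m = 0.1354 / 12 = 0.011283
Compounding: (1 + 0.011283)^12 = 1.144127
EAR = 1.144127 - 1 = 0.144127

0.144127


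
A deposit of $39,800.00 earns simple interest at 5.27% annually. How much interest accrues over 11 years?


Formula: I = P * r * t
Substituting: I = $39,800.00 * 0.0527 * 11
Step: I = $39,800.00 * 0.5797
I = $23,072.06

$23,072.06


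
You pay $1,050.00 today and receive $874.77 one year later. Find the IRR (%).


Formula: IRR = C1/C0 - 1
Substituting: IRR = $874.77 / $1,050.00 - 1
Ratio: 0.833114 - 1 = -0.166886
IRR = -16.6886%

-16.6886%


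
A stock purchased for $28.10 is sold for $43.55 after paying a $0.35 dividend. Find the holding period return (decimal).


Formula: HPR = (P1 - P0 + D) / P0
Gain: $43.55 - $28.10 + $0.35 = $15.80
HPR = $15.80 / $28.10 = 0.5623

0.5623


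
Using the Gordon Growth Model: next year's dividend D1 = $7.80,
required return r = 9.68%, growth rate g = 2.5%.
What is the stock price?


Formula: P = D1 / (r - g)
Spread: r - g = 0.0968 - 0.025 = 0.0718
Substituting: P = $7.80 / 0.0718
P = $108.64

$108.64


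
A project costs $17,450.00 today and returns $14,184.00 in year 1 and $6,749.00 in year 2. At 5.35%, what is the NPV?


Formula: NPV = C0 + C1/(1+r) + C2/(1+r)^2
Discount C1: $14,184.00 / (1 + 0.0535) = $13,463.69
Discount C2: $6,749.00 / (1 + 0.0535)^2 = $6,080.93
NPV = -$17,450.00 + $13,463.69 + $6,080.93 = $2,094.63

$2,094.63


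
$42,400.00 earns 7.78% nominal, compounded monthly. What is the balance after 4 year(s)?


Formula: FV = P * (1 + r/m)^(m*t)
Period rate: r/m = 0.0778 / 12 = 0.006483
Total periods: m*t = 12 * 4 = 48
Growth factor: (1 + 0.006483)^48 = 1.363692
FV = $42,400.00 * 1.363692 = $57,820.53

$57,820.53


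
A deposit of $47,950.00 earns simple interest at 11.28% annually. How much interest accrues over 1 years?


Formula: I = P * r * t
Substituting: I = $47,950.00 * 0.1128 * 1
Step: I = $47,950.00 * 0.1128
I = $5,408.76

$5,408.76


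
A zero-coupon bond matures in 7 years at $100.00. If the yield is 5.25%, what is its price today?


Formula: Price = FV / (1 + r)^n
Substituting: Price = $100.00 / (1 + 0.0525)^7
Discount factor: (1.0525)^7 = 1.43072
Price = $100.00 / 1.43072 = $69.89

$69.89


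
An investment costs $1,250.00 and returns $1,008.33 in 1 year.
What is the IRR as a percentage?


Formula: IRR = C1/C0 - 1
Substituting: IRR = $1,008.33 / $1,250.00 - 1
Ratio: 0.806664 - 1 = -0.193336
IRR = -19.3336%

-19.3336%


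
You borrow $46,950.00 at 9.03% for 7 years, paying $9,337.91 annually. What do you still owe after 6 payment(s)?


Formula: Balance = PV*(1+r)^k - PMT*((1+r)^k - 1)/r
Growth: (1 + 0.0903)^6 = 1.679872
Accumulated factor: ((1+r)^k - 1)/r = 7.529031
Balance = $46,950.00 * 1.679872 - $9,337.91 * 7.529031
Balance = $8,564.55

$8,564.55


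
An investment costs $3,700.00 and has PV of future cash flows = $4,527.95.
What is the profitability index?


Formula: PI = PV(cash flows) / initial investment
Substituting: PI = $4,527.95 / $3,700.00
PI = 1.2238

1.2238


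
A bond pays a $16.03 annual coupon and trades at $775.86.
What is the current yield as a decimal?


Formula: Current yield = annual coupon / price
Substituting: CY = $16.03 / $775.86
CY = 0.020661

0.020661


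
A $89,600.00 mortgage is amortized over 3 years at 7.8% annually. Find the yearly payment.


Formula: PMT = PV * r / (1 - (1+r)^(-n))
Denominator: 1 - (1 + 0.078)^(-3) = 0.201741
Numerator: $89,600.00 * 0.078 = 6988.8
PMT = 6988.8 / 0.201741 = $34,642.40

$34,642.40


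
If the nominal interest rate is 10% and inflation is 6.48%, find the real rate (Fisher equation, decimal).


Formula: (1 + r_real) = (1 + r_nom) / (1 + inflation)
Substituting: (1 + r_real) = 1.1 / 1.0648
(1 + r_real) = 1.033058
r_real = 1.033058 - 1 = 0.033058

0.033058


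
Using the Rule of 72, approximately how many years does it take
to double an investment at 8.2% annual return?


Formula: Years ≈ 72 / r
Substituting: Years ≈ 72 / 8.2
Years ≈ 8.8

8.8 years


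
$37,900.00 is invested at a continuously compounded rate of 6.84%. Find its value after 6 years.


Formula: FV = P * e^(r*t)
Exponent: r*t = 0.0684 * 6 = 0.4104
e^(0.4104) = 1.507421
FV = $37,900.00 * 1.507421 = $57,131.24

$57,131.24


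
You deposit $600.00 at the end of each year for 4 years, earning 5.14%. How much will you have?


Formula: FV = PMT * ((1+r)^n - 1) / r
Growth factor: (1 + 0.0514)^4 = 1.222002
Numerator: 1.222002 - 1 = 0.222002
FV = $600.00 * 0.222002 / 0.0514 = $2,591.46

$2,591.46


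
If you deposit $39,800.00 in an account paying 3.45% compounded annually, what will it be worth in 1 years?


Formula: FV = P * (1 + r)^n
Substituting: FV = $39,800.00 * (1 + 0.0345)^1
Growth factor: (1.0345)^1 = 1.0345
FV = $39,800.00 * 1.0345 = $41,173.10

$41,173.10


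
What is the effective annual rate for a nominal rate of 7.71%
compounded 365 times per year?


Formula: EAR = (1 + r/m)^m - 1
Period rate: r/m = 0.0771 / 365 = 0.000211
Compounding: (1 + 0.000211)^365 = 1.080141
EAR = 1.080141 - 1 = 0.080141

0.080141


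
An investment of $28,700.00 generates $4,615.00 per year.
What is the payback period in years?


Formula: Payback = investment / annual cash flow
Substituting: Payback = $28,700.00 / $4,615.00
Payback = 6.2189 years

6.2189 years


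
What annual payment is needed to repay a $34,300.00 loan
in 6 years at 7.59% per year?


Formula: PMT = PV * r / (1 - (1+r)^(-n))
Denominator: 1 - (1 + 0.0759)^(-6) = 0.355284
Numerator: $34,300.00 * 0.0759 = 2603.37
PMT = 2603.37 / 0.355284 = $7,327.58

$7,327.58


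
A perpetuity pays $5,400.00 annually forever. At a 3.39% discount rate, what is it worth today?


Formula: PV = C / r
Substituting: PV = $5,400.00 / 0.0339
PV = $159,292.04

$159,292.04


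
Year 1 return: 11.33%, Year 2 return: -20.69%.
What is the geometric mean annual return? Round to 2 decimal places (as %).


Formula: Geometric mean = ((1+r1)*(1+r2))^(1/2) - 1
Product: (1 + 0.1133) * (1 + -0.2069) = 1.1133 * 0.7931 = 0.882958
Square root: 0.882958^0.5 = 0.939659
Geometric mean = 0.939659 - 1 = -0.060341
As percentage: -6.03%

-6.03%


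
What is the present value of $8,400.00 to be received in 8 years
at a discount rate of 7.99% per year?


Formula: PV = FV / (1 + r)^n
Substituting: PV = $8,400.00 / (1 + 0.0799)^8
Discount factor: (1.0799)^8 = 1.84956
PV = $8,400.00 / 1.84956 = $4,541.62

$4,541.62


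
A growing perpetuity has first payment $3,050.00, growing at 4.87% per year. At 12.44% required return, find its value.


Formula: PV = C / (r - g)
Spread: r - g = 0.1244 - 0.0487 = 0.0757
Substituting: PV = $3,050.00 / 0.0757
PV = $40,290.62

$40,290.62


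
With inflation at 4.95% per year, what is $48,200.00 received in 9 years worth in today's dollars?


Formula: Real value = nominal / (1 + inflation)^years
Price level: (1 + 0.0495)^9 = 1.544692
Real value = $48,200.00 / 1.544692 = $31,203.63

$31,203.63


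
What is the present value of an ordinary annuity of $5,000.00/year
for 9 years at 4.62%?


Formula: PV = PMT * (1 - (1+r)^(-n)) / r
Discount factor: (1 + 0.0462)^(-9) = 0.66599
Bracket: 1 - 0.66599 = 0.33401
PV = $5,000.00 * 0.33401 / 0.0462 = $36,148.29

$36,148.29


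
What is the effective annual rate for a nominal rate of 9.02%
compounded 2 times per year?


Formula: EAR = (1 + r/m)^m - 1
Period rate: r/m = 0.0902 / 2 = 0.0451
Compounding: (1 + 0.0451)^2 = 1.092234
EAR = 1.092234 - 1 = 0.092234

0.092234


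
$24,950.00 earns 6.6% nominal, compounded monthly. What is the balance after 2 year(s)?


Formula: FV = P * (1 + r/m)^(m*t)
Period rate: r/m = 0.066 / 12 = 0.0055
Total periods: m*t = 12 * 2 = 24
Growth factor: (1 + 0.0055)^24 = 1.140696
FV = $24,950.00 * 1.140696 = $28,460.36

$28,460.36


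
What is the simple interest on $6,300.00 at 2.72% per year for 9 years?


Formula: I = P * r * t
Substituting: I = $6,300.00 * 0.0272 * 9
Step: I = $6,300.00 * 0.2448
I = $1,542.24

$1,542.24


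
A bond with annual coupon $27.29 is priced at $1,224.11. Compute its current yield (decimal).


Formula: Current yield = annual coupon / price
Substituting: CY = $27.29 / $1,224.11
CY = 0.022294

0.022294


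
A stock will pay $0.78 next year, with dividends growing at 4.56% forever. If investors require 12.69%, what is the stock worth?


Formula: P = D1 / (r - g)
Spread: r - g = 0.1269 - 0.0456 = 0.0813
Substituting: P = $0.78 / 0.0813
P = $9.59

$9.59


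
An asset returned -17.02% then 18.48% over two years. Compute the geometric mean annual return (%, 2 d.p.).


Formula: Geometric mean = ((1+r1)*(1+r2))^(1/2) - 1
Product: (1 + -0.1702) * (1 + 0.1848) = 0.8298 * 1.1848 = 0.983147
Square root: 0.983147^0.5 = 0.991538
Geometric mean = 0.991538 - 1 = -0.008462
As percentage: -0.85%

-0.85%


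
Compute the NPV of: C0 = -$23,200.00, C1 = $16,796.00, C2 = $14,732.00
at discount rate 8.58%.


Formula: NPV = C0 + C1/(1+r) + C2/(1+r)^2
Discount C1: $16,796.00 / (1 + 0.0858) = $15,468.78
Discount C2: $14,732.00 / (1 + 0.0858)^2 = $12,495.74
NPV = -$23,200.00 + $15,468.78 + $12,495.74 = $4,764.52

$4,764.52


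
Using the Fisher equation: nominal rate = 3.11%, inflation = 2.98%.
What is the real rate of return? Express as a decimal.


Formula: (1 + r_real) = (1 + r_nom) / (1 + inflation)
Substituting: (1 + r_real) = 1.0311 / 1.0298
(1 + r_real) = 1.001262
r_real = 1.001262 - 1 = 0.001262

0.001262


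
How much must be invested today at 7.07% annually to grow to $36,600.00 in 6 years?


Formula: PV = FV / (1 + r)^n
Substituting: PV = $36,600.00 / (1 + 0.0707)^6
Discount factor: (1.0707)^6 = 1.506631
PV = $36,600.00 / 1.506631 = $24,292.62

$24,292.62


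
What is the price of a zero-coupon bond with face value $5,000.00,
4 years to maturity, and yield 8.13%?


Formula: Price = FV / (1 + r)^n
Substituting: Price = $5,000.00 / (1 + 0.0813)^4
Discount factor: (1.0813)^4 = 1.367051
Price = $5,000.00 / 1.367051 = $3,657.51

$3,657.51


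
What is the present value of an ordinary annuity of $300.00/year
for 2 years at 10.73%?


Formula: PV = PMT * (1 - (1+r)^(-n)) / r
Discount factor: (1 + 0.1073)^(-2) = 0.815585
Bracket: 1 - 0.815585 = 0.184415
PV = $300.00 * 0.184415 / 0.1073 = $515.60

$515.60


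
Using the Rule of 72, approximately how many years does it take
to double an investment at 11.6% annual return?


Formula: Years ≈ 72 / r
Substituting: Years ≈ 72 / 11.6
Years ≈ 6.2

6.2 years


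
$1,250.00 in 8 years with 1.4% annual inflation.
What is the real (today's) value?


Formula: Real value = nominal / (1 + inflation)^years
Price level: (1 + 0.014)^8 = 1.117644
Real value = $1,250.00 / 1.117644 = $1,118.42

$1,118.42


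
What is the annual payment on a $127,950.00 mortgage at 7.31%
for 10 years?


Formula: PMT = PV * r / (1 - (1+r)^(-n))
Denominator: 1 - (1 + 0.0731)^(-10) = 0.506147
Numerator: $127,950.00 * 0.0731 = 9353.145
PMT = 9353.145 / 0.506147 = $18,479.12

$18,479.12


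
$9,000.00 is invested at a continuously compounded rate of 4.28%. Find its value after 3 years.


Formula: FV = P * e^(r*t)
Exponent: r*t = 0.0428 * 3 = 0.1284
e^(0.1284) = 1.137008
FV = $9,000.00 * 1.137008 = $10,233.07

$10,233.07


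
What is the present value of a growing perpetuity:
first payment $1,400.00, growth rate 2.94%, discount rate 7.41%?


Formula: PV = C / (r - g)
Spread: r - g = 0.0741 - 0.0294 = 0.0447
Substituting: PV = $1,400.00 / 0.0447
PV = $31,319.91

$31,319.91


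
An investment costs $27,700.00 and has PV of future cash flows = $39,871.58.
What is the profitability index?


Formula: PI = PV(cash flows) / initial investment
Substituting: PI = $39,871.58 / $27,700.00
PI = 1.4394

1.4394


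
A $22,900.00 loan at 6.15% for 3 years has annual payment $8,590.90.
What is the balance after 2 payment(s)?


Formula: Balance = PV*(1+r)^k - PMT*((1+r)^k - 1)/r
Growth: (1 + 0.0615)^2 = 1.126782
Accumulated factor: ((1+r)^k - 1)/r = 2.0615
Balance = $22,900.00 * 1.126782 - $8,590.90 * 2.0615
Balance = $8,093.17

$8,093.17


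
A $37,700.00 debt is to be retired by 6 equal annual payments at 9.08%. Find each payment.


Formula: PMT = PV * r / (1 - (1+r)^(-n))
Denominator: 1 - (1 + 0.0908)^(-6) = 0.406352
Numerator: $37,700.00 * 0.0908 = 3423.16
PMT = 3423.16 / 0.406352 = $8,424.13

$8,424.13


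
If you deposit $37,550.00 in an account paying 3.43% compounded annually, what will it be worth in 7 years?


Formula: FV = P * (1 + r)^n
Substituting: FV = $37,550.00 * (1 + 0.0343)^7
Growth factor: (1.0343)^7 = 1.266268
FV = $37,550.00 * 1.266268 = $47,548.37

$47,548.37


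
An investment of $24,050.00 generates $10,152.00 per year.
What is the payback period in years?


Formula: Payback = investment / annual cash flow
Substituting: Payback = $24,050.00 / $10,152.00
Payback = 2.369 years

2.369 years


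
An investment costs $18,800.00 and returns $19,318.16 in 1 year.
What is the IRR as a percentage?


Formula: IRR = C1/C0 - 1
Substituting: IRR = $19,318.16 / $18,800.00 - 1
Ratio: 1.027562 - 1 = 0.027562
IRR = 2.7562%

2.7562%


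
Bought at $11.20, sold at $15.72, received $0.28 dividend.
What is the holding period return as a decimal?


Formula: HPR = (P1 - P0 + D) / P0
Gain: $15.72 - $11.20 + $0.28 = $4.80
HPR = $4.80 / $11.20 = 0.4286

0.4286


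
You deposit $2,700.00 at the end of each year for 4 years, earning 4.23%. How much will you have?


Formula: FV = PMT * ((1+r)^n - 1) / r
Growth factor: (1 + 0.0423)^4 = 1.180242
Numerator: 1.180242 - 1 = 0.180242
FV = $2,700.00 * 0.180242 / 0.0423 = $11,504.79

$11,504.79


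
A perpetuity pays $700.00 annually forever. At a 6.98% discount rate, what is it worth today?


Formula: PV = C / r
Substituting: PV = $700.00 / 0.0698
PV = $10,028.65

$10,028.65


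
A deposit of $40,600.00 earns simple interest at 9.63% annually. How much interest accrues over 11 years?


Formula: I = P * r * t
Substituting: I = $40,600.00 * 0.0963 * 11
Step: I = $40,600.00 * 1.0593
I = $43,007.58

$43,007.58


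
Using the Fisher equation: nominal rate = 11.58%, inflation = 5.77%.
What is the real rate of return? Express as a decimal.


Formula: (1 + r_real) = (1 + r_nom) / (1 + inflation)
Substituting: (1 + r_real) = 1.1158 / 1.0577
(1 + r_real) = 1.054931
r_real = 1.054931 - 1 = 0.054931

0.054931


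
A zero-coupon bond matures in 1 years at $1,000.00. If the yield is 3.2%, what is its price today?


Formula: Price = FV / (1 + r)^n
Substituting: Price = $1,000.00 / (1 + 0.032)^1
Discount factor: (1.032)^1 = 1.032
Price = $1,000.00 / 1.032 = $968.99

$968.99


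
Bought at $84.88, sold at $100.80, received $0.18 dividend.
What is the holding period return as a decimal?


Formula: HPR = (P1 - P0 + D) / P0
Gain: $100.80 - $84.88 + $0.18 = $16.10
HPR = $16.10 / $84.88 = 0.1897

0.1897


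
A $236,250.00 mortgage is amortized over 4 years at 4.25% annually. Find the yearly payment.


Formula: PMT = PV * r / (1 - (1+r)^(-n))
Denominator: 1 - (1 + 0.0425)^(-4) = 0.153366
Numerator: $236,250.00 * 0.0425 = 10040.625
PMT = 10040.625 / 0.153366 = $65,468.42

$65,468.42


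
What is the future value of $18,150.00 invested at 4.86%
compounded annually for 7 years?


Formula: FV = P * (1 + r)^n
Substituting: FV = $18,150.00 * (1 + 0.0486)^7
Growth factor: (1.0486)^7 = 1.39402
FV = $18,150.00 * 1.39402 = $25,301.46

$25,301.46


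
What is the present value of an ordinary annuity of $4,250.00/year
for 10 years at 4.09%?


Formula: PV = PMT * (1 - (1+r)^(-n)) / r
Discount factor: (1 + 0.0409)^(-10) = 0.669746
Bracket: 1 - 0.669746 = 0.330254
PV = $4,250.00 * 0.330254 / 0.0409 = $34,317.38

$34,317.38


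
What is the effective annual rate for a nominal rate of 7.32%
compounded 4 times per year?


Formula: EAR = (1 + r/m)^m - 1
Period rate: r/m = 0.0732 / 4 = 0.0183
Compounding: (1 + 0.0183)^4 = 1.075234
EAR = 1.075234 - 1 = 0.075234

0.075234


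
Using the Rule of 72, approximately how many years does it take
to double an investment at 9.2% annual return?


Formula: Years ≈ 72 / r
Substituting: Years ≈ 72 / 9.2
Years ≈ 7.8

7.8 years


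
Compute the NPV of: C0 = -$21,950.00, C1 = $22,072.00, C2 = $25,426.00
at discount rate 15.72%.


Formula: NPV = C0 + C1/(1+r) + C2/(1+r)^2
Discount C1: $22,072.00 / (1 + 0.1572) = $19,073.63
Discount C2: $25,426.00 / (1 + 0.1572)^2 = $18,987.21
NPV = -$21,950.00 + $19,073.63 + $18,987.21 = $16,110.84

$16,110.84


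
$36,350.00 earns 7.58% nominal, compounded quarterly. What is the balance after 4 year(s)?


Formula: FV = P * (1 + r/m)^(m*t)
Period rate: r/m = 0.0758 / 4 = 0.01895
Total periods: m*t = 4 * 4 = 16
Growth factor: (1 + 0.01895)^16 = 1.350349
FV = $36,350.00 * 1.350349 = $49,085.18

$49,085.18


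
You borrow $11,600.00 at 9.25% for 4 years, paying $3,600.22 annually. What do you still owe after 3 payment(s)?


Formula: Balance = PV*(1+r)^k - PMT*((1+r)^k - 1)/r
Growth: (1 + 0.0925)^3 = 1.30396
Accumulated factor: ((1+r)^k - 1)/r = 3.286056
Balance = $11,600.00 * 1.30396 - $3,600.22 * 3.286056
Balance = $3,295.41

$3,295.41


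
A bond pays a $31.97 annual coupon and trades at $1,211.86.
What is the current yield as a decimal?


Formula: Current yield = annual coupon / price
Substituting: CY = $31.97 / $1,211.86
CY = 0.026381

0.026381


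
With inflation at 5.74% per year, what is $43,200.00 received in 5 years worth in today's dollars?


Formula: Real value = nominal / (1 + inflation)^years
Price level: (1 + 0.0574)^5 = 1.321894
Real value = $43,200.00 / 1.321894 = $32,680.39

$32,680.39


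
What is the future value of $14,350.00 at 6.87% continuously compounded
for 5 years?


Formula: FV = P * e^(r*t)
Exponent: r*t = 0.0687 * 5 = 0.3435
e^(0.3435) = 1.409874
FV = $14,350.00 * 1.409874 = $20,231.69

$20,231.69


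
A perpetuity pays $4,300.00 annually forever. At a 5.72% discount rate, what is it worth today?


Formula: PV = C / r
Substituting: PV = $4,300.00 / 0.0572
PV = $75,174.83

$75,174.83


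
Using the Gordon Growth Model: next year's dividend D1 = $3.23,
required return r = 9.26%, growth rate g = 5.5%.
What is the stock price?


Formula: P = D1 / (r - g)
Spread: r - g = 0.0926 - 0.055 = 0.0376
Substituting: P = $3.23 / 0.0376
P = $85.90

$85.90


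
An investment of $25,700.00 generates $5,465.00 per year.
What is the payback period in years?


Formula: Payback = investment / annual cash flow
Substituting: Payback = $25,700.00 / $5,465.00
Payback = 4.7027 years

4.7027 years


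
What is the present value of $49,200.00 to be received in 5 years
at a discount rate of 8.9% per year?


Formula: PV = FV / (1 + r)^n
Substituting: PV = $49,200.00 / (1 + 0.089)^5
Discount factor: (1.089)^5 = 1.531579
PV = $49,200.00 / 1.531579 = $32,123.71

$32,123.71


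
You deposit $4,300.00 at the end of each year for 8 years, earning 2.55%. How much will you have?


Formula: FV = PMT * ((1+r)^n - 1) / r
Growth factor: (1 + 0.0255)^8 = 1.223166
Numerator: 1.223166 - 1 = 0.223166
FV = $4,300.00 * 0.223166 / 0.0255 = $37,631.87

$37,631.87


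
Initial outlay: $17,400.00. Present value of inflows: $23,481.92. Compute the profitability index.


Formula: PI = PV(cash flows) / initial investment
Substituting: PI = $23,481.92 / $17,400.00
PI = 1.3495

1.3495


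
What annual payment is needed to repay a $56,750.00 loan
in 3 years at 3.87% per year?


Formula: PMT = PV * r / (1 - (1+r)^(-n))
Denominator: 1 - (1 + 0.0387)^(-3) = 0.107662
Numerator: $56,750.00 * 0.0387 = 2196.225
PMT = 2196.225 / 0.107662 = $20,399.34

$20,399.34


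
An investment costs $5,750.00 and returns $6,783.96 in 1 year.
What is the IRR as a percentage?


Formula: IRR = C1/C0 - 1
Substituting: IRR = $6,783.96 / $5,750.00 - 1
Ratio: 1.179819 - 1 = 0.179819
IRR = 17.9819%

17.9819%


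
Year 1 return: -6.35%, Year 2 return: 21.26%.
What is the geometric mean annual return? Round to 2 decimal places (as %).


Formula: Geometric mean = ((1+r1)*(1+r2))^(1/2) - 1
Product: (1 + -0.0635) * (1 + 0.2126) = 0.9365 * 1.2126 = 1.1356
Square root: 1.1356^0.5 = 1.065645
Geometric mean = 1.065645 - 1 = 0.065645
As percentage: 6.56%

6.56%


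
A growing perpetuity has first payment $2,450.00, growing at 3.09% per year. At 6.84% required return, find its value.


Formula: PV = C / (r - g)
Spread: r - g = 0.0684 - 0.0309 = 0.0375
Substituting: PV = $2,450.00 / 0.0375
PV = $65,333.33

$65,333.33


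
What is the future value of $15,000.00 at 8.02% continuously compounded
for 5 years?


Formula: FV = P * e^(r*t)
Exponent: r*t = 0.0802 * 5 = 0.401
e^(0.401) = 1.493317
FV = $15,000.00 * 1.493317 = $22,399.76

$22,399.76


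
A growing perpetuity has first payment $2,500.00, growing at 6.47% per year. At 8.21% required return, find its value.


Formula: PV = C / (r - g)
Spread: r - g = 0.0821 - 0.0647 = 0.0174
Substituting: PV = $2,500.00 / 0.0174
PV = $143,678.16

$143,678.16


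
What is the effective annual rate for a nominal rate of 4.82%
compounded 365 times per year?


Formula: EAR = (1 + r/m)^m - 1
Period rate: r/m = 0.0482 / 365 = 0.000132
Compounding: (1 + 0.000132)^365 = 1.049377
EAR = 1.049377 - 1 = 0.049377

0.049377


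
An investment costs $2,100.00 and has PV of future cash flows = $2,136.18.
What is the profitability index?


Formula: PI = PV(cash flows) / initial investment
Substituting: PI = $2,136.18 / $2,100.00
PI = 1.0172

1.0172


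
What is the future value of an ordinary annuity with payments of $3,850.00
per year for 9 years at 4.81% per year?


Formula: FV = PMT * ((1+r)^n - 1) / r
Growth factor: (1 + 0.0481)^9 = 1.526246
Numerator: 1.526246 - 1 = 0.526246
FV = $3,850.00 * 0.526246 / 0.0481 = $42,121.55

$42,121.55


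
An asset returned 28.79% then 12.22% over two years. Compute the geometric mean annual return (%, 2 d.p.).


Formula: Geometric mean = ((1+r1)*(1+r2))^(1/2) - 1
Product: (1 + 0.2879) * (1 + 0.1222) = 1.2879 * 1.1222 = 1.445281
Square root: 1.445281^0.5 = 1.202199
Geometric mean = 1.202199 - 1 = 0.202199
As percentage: 20.22%

20.22%


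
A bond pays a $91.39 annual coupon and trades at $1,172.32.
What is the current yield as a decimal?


Formula: Current yield = annual coupon / price
Substituting: CY = $91.39 / $1,172.32
CY = 0.077957

0.077957


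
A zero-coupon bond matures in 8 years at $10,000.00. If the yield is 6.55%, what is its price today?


Formula: Price = FV / (1 + r)^n
Substituting: Price = $10,000.00 / (1 + 0.0655)^8
Discount factor: (1.0655)^8 = 1.661222
Price = $10,000.00 / 1.661222 = $6,019.67

$6,019.67


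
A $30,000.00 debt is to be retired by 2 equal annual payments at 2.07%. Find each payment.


Formula: PMT = PV * r / (1 - (1+r)^(-n))
Denominator: 1 - (1 + 0.0207)^(-2) = 0.040149
Numerator: $30,000.00 * 0.0207 = 621.0
PMT = 621.0 / 0.040149 = $15,467.34

$15,467.34


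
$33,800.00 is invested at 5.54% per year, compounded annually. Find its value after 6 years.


Formula: FV = P * (1 + r)^n
Substituting: FV = $33,800.00 * (1 + 0.0554)^6
Growth factor: (1.0554)^6 = 1.381982
FV = $33,800.00 * 1.381982 = $46,711.01

$46,711.01


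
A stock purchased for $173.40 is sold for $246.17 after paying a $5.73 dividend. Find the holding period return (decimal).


Formula: HPR = (P1 - P0 + D) / P0
Gain: $246.17 - $173.40 + $5.73 = $78.50
HPR = $78.50 / $173.40 = 0.4527

0.4527


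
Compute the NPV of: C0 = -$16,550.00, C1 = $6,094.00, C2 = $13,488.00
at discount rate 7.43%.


Formula: NPV = C0 + C1/(1+r) + C2/(1+r)^2
Discount C1: $6,094.00 / (1 + 0.0743) = $5,672.53
Discount C2: $13,488.00 / (1 + 0.0743)^2 = $11,686.82
NPV = -$16,550.00 + $5,672.53 + $11,686.82 = $809.35

$809.35


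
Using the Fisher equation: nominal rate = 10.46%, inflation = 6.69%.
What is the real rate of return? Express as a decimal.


Formula: (1 + r_real) = (1 + r_nom) / (1 + inflation)
Substituting: (1 + r_real) = 1.1046 / 1.0669
(1 + r_real) = 1.035336
r_real = 1.035336 - 1 = 0.035336

0.035336


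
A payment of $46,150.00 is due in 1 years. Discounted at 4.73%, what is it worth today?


Formula: PV = FV / (1 + r)^n
Substituting: PV = $46,150.00 / (1 + 0.0473)^1
Discount factor: (1.0473)^1 = 1.0473
PV = $46,150.00 / 1.0473 = $44,065.69

$44,065.69


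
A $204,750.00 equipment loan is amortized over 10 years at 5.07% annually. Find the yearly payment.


Formula: PMT = PV * r / (1 - (1+r)^(-n))
Denominator: 1 - (1 + 0.0507)^(-10) = 0.390165
Numerator: $204,750.00 * 0.0507 = 10380.825
PMT = 10380.825 / 0.390165 = $26,606.28

$26,606.28


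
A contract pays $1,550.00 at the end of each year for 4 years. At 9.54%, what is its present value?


Formula: PV = PMT * (1 - (1+r)^(-n)) / r
Discount factor: (1 + 0.0954)^(-4) = 0.694559
Bracket: 1 - 0.694559 = 0.305441
PV = $1,550.00 * 0.305441 / 0.0954 = $4,962.62

$4,962.62


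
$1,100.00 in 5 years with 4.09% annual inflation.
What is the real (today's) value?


Formula: Real value = nominal / (1 + inflation)^years
Price level: (1 + 0.0409)^5 = 1.221926
Real value = $1,100.00 / 1.221926 = $900.22

$900.22


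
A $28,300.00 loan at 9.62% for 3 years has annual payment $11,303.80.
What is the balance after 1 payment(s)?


Formula: Balance = PV*(1+r)^k - PMT*((1+r)^k - 1)/r
Growth: (1 + 0.0962)^1 = 1.0962
Accumulated factor: ((1+r)^k - 1)/r = 1.0
Balance = $28,300.00 * 1.0962 - $11,303.80 * 1.0
Balance = $19,718.66

$19,718.66


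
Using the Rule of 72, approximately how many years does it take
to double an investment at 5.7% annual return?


Formula: Years ≈ 72 / r
Substituting: Years ≈ 72 / 5.7
Years ≈ 12.6

12.6 years


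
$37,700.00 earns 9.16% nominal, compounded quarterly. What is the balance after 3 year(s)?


Formula: FV = P * (1 + r/m)^(m*t)
Period rate: r/m = 0.0916 / 4 = 0.0229
Total periods: m*t = 4 * 3 = 12
Growth factor: (1 + 0.0229)^12 = 1.312194
FV = $37,700.00 * 1.312194 = $49,469.72

$49,469.72


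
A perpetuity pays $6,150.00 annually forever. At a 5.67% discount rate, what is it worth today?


Formula: PV = C / r
Substituting: PV = $6,150.00 / 0.0567
PV = $108,465.61

$108,465.61


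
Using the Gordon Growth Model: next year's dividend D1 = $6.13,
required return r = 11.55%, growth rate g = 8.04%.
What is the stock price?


Formula: P = D1 / (r - g)
Spread: r - g = 0.1155 - 0.0804 = 0.0351
Substituting: P = $6.13 / 0.0351
P = $174.64

$174.64


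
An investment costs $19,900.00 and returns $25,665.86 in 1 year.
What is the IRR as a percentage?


Formula: IRR = C1/C0 - 1
Substituting: IRR = $25,665.86 / $19,900.00 - 1
Ratio: 1.289742 - 1 = 0.289742
IRR = 28.9742%

28.9742%


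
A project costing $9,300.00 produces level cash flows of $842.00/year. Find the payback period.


Formula: Payback = investment / annual cash flow
Substituting: Payback = $9,300.00 / $842.00
Payback = 11.0451 years

11.0451 years


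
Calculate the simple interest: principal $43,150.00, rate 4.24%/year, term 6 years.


Formula: I = P * r * t
Substituting: I = $43,150.00 * 0.0424 * 6
Step: I = $43,150.00 * 0.2544
I = $10,977.36

$10,977.36


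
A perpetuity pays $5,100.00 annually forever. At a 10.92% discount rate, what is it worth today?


Formula: PV = C / r
Substituting: PV = $5,100.00 / 0.1092
PV = $46,703.30

$46,703.30


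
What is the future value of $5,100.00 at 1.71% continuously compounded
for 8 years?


Formula: FV = P * e^(r*t)
Exponent: r*t = 0.0171 * 8 = 0.1368
e^(0.1368) = 1.146599
FV = $5,100.00 * 1.146599 = $5,847.65

$5,847.65


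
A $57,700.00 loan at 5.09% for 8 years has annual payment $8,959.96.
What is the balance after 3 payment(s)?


Formula: Balance = PV*(1+r)^k - PMT*((1+r)^k - 1)/r
Growth: (1 + 0.0509)^3 = 1.160604
Accumulated factor: ((1+r)^k - 1)/r = 3.155291
Balance = $57,700.00 * 1.160604 - $8,959.96 * 3.155291
Balance = $38,695.59

$38,695.59


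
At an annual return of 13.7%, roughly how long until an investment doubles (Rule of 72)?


Formula: Years ≈ 72 / r
Substituting: Years ≈ 72 / 13.7
Years ≈ 5.3

5.3 years


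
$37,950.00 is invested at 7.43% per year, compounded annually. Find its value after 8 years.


Formula: FV = P * (1 + r)^n
Substituting: FV = $37,950.00 * (1 + 0.0743)^8
Growth factor: (1.0743)^8 = 1.774208
FV = $37,950.00 * 1.774208 = $67,331.20

$67,331.20


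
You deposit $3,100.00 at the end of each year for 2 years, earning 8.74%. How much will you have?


Formula: FV = PMT * ((1+r)^n - 1) / r
Growth factor: (1 + 0.0874)^2 = 1.182439
Numerator: 1.182439 - 1 = 0.182439
FV = $3,100.00 * 0.182439 / 0.0874 = $6,470.94

$6,470.94


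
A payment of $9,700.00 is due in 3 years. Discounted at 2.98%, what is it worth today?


Formula: PV = FV / (1 + r)^n
Substituting: PV = $9,700.00 / (1 + 0.0298)^3
Discount factor: (1.0298)^3 = 1.092091
PV = $9,700.00 / 1.092091 = $8,882.05

$8,882.05


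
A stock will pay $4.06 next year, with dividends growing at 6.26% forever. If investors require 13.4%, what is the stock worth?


Formula: P = D1 / (r - g)
Spread: r - g = 0.134 - 0.0626 = 0.0714
Substituting: P = $4.06 / 0.0714
P = $56.86

$56.86


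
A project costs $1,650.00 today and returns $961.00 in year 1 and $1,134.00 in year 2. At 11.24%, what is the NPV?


Formula: NPV = C0 + C1/(1+r) + C2/(1+r)^2
Discount C1: $961.00 / (1 + 0.1124) = $863.90
Discount C2: $1,134.00 / (1 + 0.1124)^2 = $916.41
NPV = -$1,650.00 + $863.90 + $916.41 = $130.31

$130.31


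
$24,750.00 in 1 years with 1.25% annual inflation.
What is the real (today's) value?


Formula: Real value = nominal / (1 + inflation)^years
Price level: (1 + 0.0125)^1 = 1.0125
Real value = $24,750.00 / 1.0125 = $24,444.44

$24,444.44


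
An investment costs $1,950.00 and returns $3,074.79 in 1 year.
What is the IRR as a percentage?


Formula: IRR = C1/C0 - 1
Substituting: IRR = $3,074.79 / $1,950.00 - 1
Ratio: 1.576815 - 1 = 0.576815
IRR = 57.6815%

57.6815%


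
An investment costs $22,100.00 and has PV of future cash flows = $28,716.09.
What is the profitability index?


Formula: PI = PV(cash flows) / initial investment
Substituting: PI = $28,716.09 / $22,100.00
PI = 1.2994

1.2994


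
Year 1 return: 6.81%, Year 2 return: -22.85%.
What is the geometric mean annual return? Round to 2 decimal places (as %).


Formula: Geometric mean = ((1+r1)*(1+r2))^(1/2) - 1
Product: (1 + 0.0681) * (1 + -0.2285) = 1.0681 * 0.7715 = 0.824039
Square root: 0.824039^0.5 = 0.907766
Geometric mean = 0.907766 - 1 = -0.092234
As percentage: -9.22%

-9.22%


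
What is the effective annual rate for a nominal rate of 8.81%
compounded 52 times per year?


Formula: EAR = (1 + r/m)^m - 1
Period rate: r/m = 0.0881 / 52 = 0.001694
Compounding: (1 + 0.001694)^52 = 1.092016
EAR = 1.092016 - 1 = 0.092016

0.092016


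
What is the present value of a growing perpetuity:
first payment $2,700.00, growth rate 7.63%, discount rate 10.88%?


Formula: PV = C / (r - g)
Spread: r - g = 0.1088 - 0.0763 = 0.0325
Substituting: PV = $2,700.00 / 0.0325
PV = $83,076.92

$83,076.92


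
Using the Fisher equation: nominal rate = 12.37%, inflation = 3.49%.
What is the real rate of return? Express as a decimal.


Formula: (1 + r_real) = (1 + r_nom) / (1 + inflation)
Substituting: (1 + r_real) = 1.1237 / 1.0349
(1 + r_real) = 1.085805
r_real = 1.085805 - 1 = 0.085805

0.085805


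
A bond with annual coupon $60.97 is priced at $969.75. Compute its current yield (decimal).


Formula: Current yield = annual coupon / price
Substituting: CY = $60.97 / $969.75
CY = 0.062872

0.062872


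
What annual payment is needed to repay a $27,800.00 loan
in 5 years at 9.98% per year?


Formula: PMT = PV * r / (1 - (1+r)^(-n))
Denominator: 1 - (1 + 0.0998)^(-5) = 0.378514
Numerator: $27,800.00 * 0.0998 = 2774.44
PMT = 2774.44 / 0.378514 = $7,329.82

$7,329.82


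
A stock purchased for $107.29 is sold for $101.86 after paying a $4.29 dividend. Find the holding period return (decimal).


Formula: HPR = (P1 - P0 + D) / P0
Gain: $101.86 - $107.29 + $4.29 = -$1.14
HPR = -$1.14 / $107.29 = -0.0106

-0.0106


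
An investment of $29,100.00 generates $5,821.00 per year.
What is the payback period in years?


Formula: Payback = investment / annual cash flow
Substituting: Payback = $29,100.00 / $5,821.00
Payback = 4.9991 years

4.9991 years


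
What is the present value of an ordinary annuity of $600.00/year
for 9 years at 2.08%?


Formula: PV = PMT * (1 - (1+r)^(-n)) / r
Discount factor: (1 + 0.0208)^(-9) = 0.830872
Bracket: 1 - 0.830872 = 0.169128
PV = $600.00 * 0.169128 / 0.0208 = $4,878.70

$4,878.70


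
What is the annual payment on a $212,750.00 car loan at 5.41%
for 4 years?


Formula: PMT = PV * r / (1 - (1+r)^(-n))
Denominator: 1 - (1 + 0.0541)^(-4) = 0.190023
Numerator: $212,750.00 * 0.0541 = 11509.775
PMT = 11509.775 / 0.190023 = $60,570.47

$60,570.47


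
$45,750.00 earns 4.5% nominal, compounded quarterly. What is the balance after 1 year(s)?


Formula: FV = P * (1 + r/m)^(m*t)
Period rate: r/m = 0.045 / 4 = 0.01125
Total periods: m*t = 4 * 1 = 4
Growth factor: (1 + 0.01125)^4 = 1.045765
FV = $45,750.00 * 1.045765 = $47,843.75

$47,843.75


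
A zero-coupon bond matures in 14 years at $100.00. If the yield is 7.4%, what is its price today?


Formula: Price = FV / (1 + r)^n
Substituting: Price = $100.00 / (1 + 0.074)^14
Discount factor: (1.074)^14 = 2.716814
Price = $100.00 / 2.716814 = $36.81

$36.81


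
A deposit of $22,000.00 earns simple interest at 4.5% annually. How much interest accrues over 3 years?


Formula: I = P * r * t
Substituting: I = $22,000.00 * 0.045 * 3
Step: I = $22,000.00 * 0.135
I = $2,970.00

$2,970.00


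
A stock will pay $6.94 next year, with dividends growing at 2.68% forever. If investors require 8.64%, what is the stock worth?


Formula: P = D1 / (r - g)
Spread: r - g = 0.0864 - 0.0268 = 0.0596
Substituting: P = $6.94 / 0.0596
P = $116.44

$116.44


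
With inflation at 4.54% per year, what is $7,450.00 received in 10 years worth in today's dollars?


Formula: Real value = nominal / (1 + inflation)^years
Price level: (1 + 0.0454)^10 = 1.558924
Real value = $7,450.00 / 1.558924 = $4,778.94

$4,778.94


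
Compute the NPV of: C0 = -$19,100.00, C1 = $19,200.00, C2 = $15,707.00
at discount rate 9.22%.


Formula: NPV = C0 + C1/(1+r) + C2/(1+r)^2
Discount C1: $19,200.00 / (1 + 0.0922) = $17,579.20
Discount C2: $15,707.00 / (1 + 0.0922)^2 = $13,167.06
NPV = -$19,100.00 + $17,579.20 + $13,167.06 = $11,646.26

$11,646.26


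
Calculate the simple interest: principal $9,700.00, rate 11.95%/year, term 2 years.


Formula: I = P * r * t
Substituting: I = $9,700.00 * 0.1195 * 2
Step: I = $9,700.00 * 0.239
I = $2,318.30

$2,318.30


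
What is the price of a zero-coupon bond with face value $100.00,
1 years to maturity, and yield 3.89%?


Formula: Price = FV / (1 + r)^n
Substituting: Price = $100.00 / (1 + 0.0389)^1
Discount factor: (1.0389)^1 = 1.0389
Price = $100.00 / 1.0389 = $96.26

$96.26


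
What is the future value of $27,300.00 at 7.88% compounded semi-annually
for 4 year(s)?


Formula: FV = P * (1 + r/m)^(m*t)
Period rate: r/m = 0.0788 / 2 = 0.0394
Total periods: m*t = 2 * 4 = 8
Growth factor: (1 + 0.0394)^8 = 1.362265
FV = $27,300.00 * 1.362265 = $37,189.84

$37,189.84


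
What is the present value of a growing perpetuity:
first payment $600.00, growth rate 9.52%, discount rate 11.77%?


Formula: PV = C / (r - g)
Spread: r - g = 0.1177 - 0.0952 = 0.0225
Substituting: PV = $600.00 / 0.0225
PV = $26,666.67

$26,666.67


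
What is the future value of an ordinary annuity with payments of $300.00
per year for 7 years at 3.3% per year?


Formula: FV = PMT * ((1+r)^n - 1) / r
Growth factor: (1 + 0.033)^7 = 1.255169
Numerator: 1.255169 - 1 = 0.255169
FV = $300.00 * 0.255169 / 0.033 = $2,319.72

$2,319.72


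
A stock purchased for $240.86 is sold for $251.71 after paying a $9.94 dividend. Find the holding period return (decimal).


Formula: HPR = (P1 - P0 + D) / P0
Gain: $251.71 - $240.86 + $9.94 = $20.79
HPR = $20.79 / $240.86 = 0.0863

0.0863
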